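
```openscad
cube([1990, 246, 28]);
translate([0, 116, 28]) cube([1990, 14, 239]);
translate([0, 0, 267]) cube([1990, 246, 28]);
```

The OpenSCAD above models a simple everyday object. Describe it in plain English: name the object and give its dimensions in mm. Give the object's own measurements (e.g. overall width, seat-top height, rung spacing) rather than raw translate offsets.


An I-beam lying along x, 1990 mm long. Overall section height 295 mm. Two flanges 246 mm wide (y) and 28 mm thick, one on the floor and one at the top; a web 14 mm thick runs between them, centred on the flange width.


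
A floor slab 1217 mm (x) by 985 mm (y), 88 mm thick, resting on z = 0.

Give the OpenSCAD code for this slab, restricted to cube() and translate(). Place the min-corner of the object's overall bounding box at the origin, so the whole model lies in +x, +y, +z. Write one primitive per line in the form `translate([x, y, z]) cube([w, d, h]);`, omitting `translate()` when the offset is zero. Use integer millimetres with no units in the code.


cube([1217, 985, 88]);


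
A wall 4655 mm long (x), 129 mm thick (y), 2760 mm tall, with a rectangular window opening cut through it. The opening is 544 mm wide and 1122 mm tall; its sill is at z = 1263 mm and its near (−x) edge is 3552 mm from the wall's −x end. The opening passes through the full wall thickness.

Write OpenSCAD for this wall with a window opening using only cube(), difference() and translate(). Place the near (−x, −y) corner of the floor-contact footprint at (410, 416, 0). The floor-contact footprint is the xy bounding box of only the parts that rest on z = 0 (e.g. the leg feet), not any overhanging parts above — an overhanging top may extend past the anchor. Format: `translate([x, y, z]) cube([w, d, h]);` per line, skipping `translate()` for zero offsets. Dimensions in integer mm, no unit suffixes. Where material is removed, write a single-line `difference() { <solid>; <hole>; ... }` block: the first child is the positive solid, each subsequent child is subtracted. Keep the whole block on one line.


difference() { translate([410, 416, 0]) cube([4655, 129, 2760]); translate([3962, 416, 1263]) cube([544, 129, 1122]); }


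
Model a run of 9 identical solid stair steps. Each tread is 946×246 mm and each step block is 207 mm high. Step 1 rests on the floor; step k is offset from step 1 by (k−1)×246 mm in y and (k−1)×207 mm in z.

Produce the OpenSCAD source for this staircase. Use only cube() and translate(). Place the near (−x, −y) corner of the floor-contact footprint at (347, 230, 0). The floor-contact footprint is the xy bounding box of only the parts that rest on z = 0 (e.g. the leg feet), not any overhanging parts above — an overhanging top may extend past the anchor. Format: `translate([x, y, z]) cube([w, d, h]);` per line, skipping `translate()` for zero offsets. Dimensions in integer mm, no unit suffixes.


translate([347, 230, 0]) cube([946, 246, 207]);
translate([347, 476, 207]) cube([946, 246, 207]);
translate([347, 722, 414]) cube([946, 246, 207]);
translate([347, 968, 621]) cube([946, 246, 207]);
translate([347, 1214, 828]) cube([946, 246, 207]);
translate([347, 1460, 1035]) cube([946, 246, 207]);
translate([347, 1706, 1242]) cube([946, 246, 207]);
translate([347, 1952, 1449]) cube([946, 246, 207]);
translate([347, 2198, 1656]) cube([946, 246, 207]);


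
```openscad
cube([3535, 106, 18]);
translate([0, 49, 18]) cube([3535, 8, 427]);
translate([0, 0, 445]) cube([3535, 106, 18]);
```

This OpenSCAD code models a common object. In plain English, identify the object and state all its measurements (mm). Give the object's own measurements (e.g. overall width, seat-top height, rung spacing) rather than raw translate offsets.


An I-beam lying along x, 3535 mm long. Overall section height 463 mm. Two flanges 106 mm wide (y) and 18 mm thick, one on the floor and one at the top; a web 8 mm thick runs between them, centred on the flange width.


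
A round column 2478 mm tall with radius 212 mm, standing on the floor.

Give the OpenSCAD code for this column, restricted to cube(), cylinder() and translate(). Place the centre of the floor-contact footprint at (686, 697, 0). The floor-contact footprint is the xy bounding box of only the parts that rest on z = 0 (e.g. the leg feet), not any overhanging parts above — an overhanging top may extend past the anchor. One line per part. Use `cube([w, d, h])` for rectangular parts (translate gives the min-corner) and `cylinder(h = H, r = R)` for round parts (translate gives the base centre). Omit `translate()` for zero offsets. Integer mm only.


translate([686, 697, 0]) cylinder(h = 2478, r = 212);


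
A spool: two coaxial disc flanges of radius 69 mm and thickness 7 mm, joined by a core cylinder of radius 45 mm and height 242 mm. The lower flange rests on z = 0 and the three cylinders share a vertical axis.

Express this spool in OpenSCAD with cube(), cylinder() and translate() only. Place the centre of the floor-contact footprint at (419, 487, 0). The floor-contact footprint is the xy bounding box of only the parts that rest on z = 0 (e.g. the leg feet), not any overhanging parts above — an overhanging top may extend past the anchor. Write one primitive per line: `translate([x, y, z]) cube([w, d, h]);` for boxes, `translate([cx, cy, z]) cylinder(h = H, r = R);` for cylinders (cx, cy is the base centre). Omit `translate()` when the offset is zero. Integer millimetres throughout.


translate([419, 487, 0]) cylinder(h = 7, r = 69);
translate([419, 487, 7]) cylinder(h = 242, r = 45);
translate([419, 487, 249]) cylinder(h = 7, r = 69);


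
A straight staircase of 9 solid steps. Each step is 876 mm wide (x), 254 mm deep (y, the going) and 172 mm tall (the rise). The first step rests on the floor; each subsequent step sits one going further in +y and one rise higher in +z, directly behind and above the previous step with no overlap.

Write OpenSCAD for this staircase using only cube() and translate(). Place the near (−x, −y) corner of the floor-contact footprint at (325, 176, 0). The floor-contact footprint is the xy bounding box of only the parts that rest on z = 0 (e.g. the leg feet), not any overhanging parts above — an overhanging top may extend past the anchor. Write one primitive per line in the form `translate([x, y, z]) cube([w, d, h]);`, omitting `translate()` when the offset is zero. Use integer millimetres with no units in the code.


translate([325, 176, 0]) cube([876, 254, 172]);
translate([325, 430, 172]) cube([876, 254, 172]);
translate([325, 684, 344]) cube([876, 254, 172]);
translate([325, 938, 516]) cube([876, 254, 172]);
translate([325, 1192, 688]) cube([876, 254, 172]);
translate([325, 1446, 860]) cube([876, 254, 172]);
translate([325, 1700, 1032]) cube([876, 254, 172]);
translate([325, 1954, 1204]) cube([876, 254, 172]);
translate([325, 2208, 1376]) cube([876, 254, 172]);


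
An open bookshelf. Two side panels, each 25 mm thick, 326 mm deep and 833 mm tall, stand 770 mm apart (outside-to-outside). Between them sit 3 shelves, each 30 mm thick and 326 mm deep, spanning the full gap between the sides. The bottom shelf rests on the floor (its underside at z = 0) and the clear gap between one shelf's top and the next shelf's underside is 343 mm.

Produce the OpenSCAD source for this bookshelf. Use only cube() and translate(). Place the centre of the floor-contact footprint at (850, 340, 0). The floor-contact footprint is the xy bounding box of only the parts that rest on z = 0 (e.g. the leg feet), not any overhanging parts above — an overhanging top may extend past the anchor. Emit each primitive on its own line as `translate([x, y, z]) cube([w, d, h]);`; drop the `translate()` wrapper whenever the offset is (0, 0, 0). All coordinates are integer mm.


translate([465, 177, 0]) cube([25, 326, 833]);
translate([1210, 177, 0]) cube([25, 326, 833]);
translate([490, 177, 0]) cube([720, 326, 30]);
translate([490, 177, 373]) cube([720, 326, 30]);
translate([490, 177, 746]) cube([720, 326, 30]);


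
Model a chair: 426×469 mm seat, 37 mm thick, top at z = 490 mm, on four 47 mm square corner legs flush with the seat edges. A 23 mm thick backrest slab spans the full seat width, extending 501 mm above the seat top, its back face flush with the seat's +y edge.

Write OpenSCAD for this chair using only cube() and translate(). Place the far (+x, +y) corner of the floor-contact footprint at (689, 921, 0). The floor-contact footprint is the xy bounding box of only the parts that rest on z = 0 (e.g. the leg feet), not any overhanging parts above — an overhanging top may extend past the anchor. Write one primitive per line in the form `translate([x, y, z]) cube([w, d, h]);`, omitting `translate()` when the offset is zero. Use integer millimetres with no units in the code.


translate([263, 452, 453]) cube([426, 469, 37]);
translate([263, 452, 0]) cube([47, 47, 453]);
translate([642, 452, 0]) cube([47, 47, 453]);
translate([263, 874, 0]) cube([47, 47, 453]);
translate([642, 874, 0]) cube([47, 47, 453]);
translate([263, 898, 490]) cube([426, 23, 501]);


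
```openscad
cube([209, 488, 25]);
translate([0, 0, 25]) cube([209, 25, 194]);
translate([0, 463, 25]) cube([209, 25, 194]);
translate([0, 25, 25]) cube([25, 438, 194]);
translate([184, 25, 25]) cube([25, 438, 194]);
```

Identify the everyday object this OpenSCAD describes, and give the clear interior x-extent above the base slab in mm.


An open box. The internal width is 159 mm.

A 209×488 base slab with four walls standing on it — an open box. The base is 209 mm wide and the walls are 25 mm thick, so the internal width is 209 − 2 × 25 = 159 mm.


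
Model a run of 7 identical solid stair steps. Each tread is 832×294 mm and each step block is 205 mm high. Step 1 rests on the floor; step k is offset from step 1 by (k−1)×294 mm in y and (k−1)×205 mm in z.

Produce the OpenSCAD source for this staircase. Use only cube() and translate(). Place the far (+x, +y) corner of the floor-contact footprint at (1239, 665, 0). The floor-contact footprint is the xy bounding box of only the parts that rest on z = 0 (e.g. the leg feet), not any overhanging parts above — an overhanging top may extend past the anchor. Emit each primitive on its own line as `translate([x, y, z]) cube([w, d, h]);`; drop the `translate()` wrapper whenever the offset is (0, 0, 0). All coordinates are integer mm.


translate([407, 371, 0]) cube([832, 294, 205]);
translate([407, 665, 205]) cube([832, 294, 205]);
translate([407, 959, 410]) cube([832, 294, 205]);
translate([407, 1253, 615]) cube([832, 294, 205]);
translate([407, 1547, 820]) cube([832, 294, 205]);
translate([407, 1841, 1025]) cube([832, 294, 205]);
translate([407, 2135, 1230]) cube([832, 294, 205]);


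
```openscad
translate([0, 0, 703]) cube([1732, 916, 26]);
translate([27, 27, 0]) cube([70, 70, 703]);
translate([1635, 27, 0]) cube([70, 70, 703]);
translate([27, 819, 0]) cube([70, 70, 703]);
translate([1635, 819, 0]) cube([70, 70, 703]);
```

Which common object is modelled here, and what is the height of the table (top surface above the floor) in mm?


A table. The table height is 729 mm.

A 1732×916×26 slab sits at z = 703 on four 70 mm square posts — a table. The top surface is at 703 + 26 = 729 mm.


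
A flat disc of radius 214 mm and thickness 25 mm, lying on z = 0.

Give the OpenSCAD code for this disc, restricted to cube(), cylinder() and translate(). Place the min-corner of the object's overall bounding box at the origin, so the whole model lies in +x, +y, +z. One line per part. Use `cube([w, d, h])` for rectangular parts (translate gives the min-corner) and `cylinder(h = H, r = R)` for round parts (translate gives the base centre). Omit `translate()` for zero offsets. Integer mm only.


translate([214, 214, 0]) cylinder(h = 25, r = 214);


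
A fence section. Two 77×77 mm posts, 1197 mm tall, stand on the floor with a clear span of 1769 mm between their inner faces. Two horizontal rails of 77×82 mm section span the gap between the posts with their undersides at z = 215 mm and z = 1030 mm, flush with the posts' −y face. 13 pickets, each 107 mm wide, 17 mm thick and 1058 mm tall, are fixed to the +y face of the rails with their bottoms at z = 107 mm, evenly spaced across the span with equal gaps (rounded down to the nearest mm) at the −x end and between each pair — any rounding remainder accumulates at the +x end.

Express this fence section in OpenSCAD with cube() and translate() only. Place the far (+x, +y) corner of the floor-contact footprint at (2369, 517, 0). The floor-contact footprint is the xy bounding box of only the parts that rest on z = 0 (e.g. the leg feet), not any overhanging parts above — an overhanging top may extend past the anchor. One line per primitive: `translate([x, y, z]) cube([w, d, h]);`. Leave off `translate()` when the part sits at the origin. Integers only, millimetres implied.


translate([446, 440, 0]) cube([77, 77, 1197]);
translate([2292, 440, 0]) cube([77, 77, 1197]);
translate([523, 440, 215]) cube([1769, 77, 82]);
translate([523, 440, 1030]) cube([1769, 77, 82]);
translate([550, 517, 107]) cube([107, 17, 1058]);
translate([684, 517, 107]) cube([107, 17, 1058]);
translate([818, 517, 107]) cube([107, 17, 1058]);
translate([952, 517, 107]) cube([107, 17, 1058]);
translate([1086, 517, 107]) cube([107, 17, 1058]);
translate([1220, 517, 107]) cube([107, 17, 1058]);
translate([1354, 517, 107]) cube([107, 17, 1058]);
translate([1488, 517, 107]) cube([107, 17, 1058]);
translate([1622, 517, 107]) cube([107, 17, 1058]);
translate([1756, 517, 107]) cube([107, 17, 1058]);
translate([1890, 517, 107]) cube([107, 17, 1058]);
translate([2024, 517, 107]) cube([107, 17, 1058]);
translate([2158, 517, 107]) cube([107, 17, 1058]);


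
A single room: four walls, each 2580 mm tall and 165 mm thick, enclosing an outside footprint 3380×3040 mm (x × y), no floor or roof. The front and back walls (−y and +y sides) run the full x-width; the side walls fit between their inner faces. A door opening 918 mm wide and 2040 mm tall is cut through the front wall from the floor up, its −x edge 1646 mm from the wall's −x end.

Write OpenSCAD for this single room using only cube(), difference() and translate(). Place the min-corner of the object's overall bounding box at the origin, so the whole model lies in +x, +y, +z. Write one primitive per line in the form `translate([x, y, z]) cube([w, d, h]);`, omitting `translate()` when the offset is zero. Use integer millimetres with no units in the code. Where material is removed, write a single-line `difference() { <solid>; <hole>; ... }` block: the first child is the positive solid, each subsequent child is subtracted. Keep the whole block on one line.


difference() { cube([3380, 165, 2580]); translate([1646, 0, 0]) cube([918, 165, 2040]); }
translate([0, 2875, 0]) cube([3380, 165, 2580]);
translate([0, 165, 0]) cube([165, 2710, 2580]);
translate([3215, 165, 0]) cube([165, 2710, 2580]);


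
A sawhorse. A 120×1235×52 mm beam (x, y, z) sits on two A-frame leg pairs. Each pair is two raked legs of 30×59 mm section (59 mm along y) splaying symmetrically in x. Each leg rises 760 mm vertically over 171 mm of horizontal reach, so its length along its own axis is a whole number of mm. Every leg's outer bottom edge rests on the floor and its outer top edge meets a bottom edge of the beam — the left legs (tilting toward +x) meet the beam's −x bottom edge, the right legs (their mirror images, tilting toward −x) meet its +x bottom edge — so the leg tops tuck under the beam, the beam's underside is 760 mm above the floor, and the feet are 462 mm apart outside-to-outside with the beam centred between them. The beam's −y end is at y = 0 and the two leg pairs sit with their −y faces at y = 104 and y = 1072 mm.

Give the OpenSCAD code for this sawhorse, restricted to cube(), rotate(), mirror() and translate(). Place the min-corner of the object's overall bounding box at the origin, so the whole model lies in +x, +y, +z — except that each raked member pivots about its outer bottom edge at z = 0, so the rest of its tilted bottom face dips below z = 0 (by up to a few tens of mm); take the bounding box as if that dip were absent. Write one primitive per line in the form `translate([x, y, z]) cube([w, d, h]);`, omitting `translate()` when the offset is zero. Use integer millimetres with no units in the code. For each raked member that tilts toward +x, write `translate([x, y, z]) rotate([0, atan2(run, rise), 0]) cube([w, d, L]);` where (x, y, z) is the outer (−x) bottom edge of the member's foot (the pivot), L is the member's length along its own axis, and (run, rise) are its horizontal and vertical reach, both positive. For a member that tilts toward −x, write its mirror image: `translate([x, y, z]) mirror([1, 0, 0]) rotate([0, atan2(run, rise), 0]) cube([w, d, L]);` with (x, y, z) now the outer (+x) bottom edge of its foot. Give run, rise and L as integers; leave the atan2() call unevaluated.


translate([171, 0, 760]) cube([120, 1235, 52]);
translate([0, 104, 0]) rotate([0, atan2(171, 760), 0]) cube([30, 59, 779]);
translate([462, 104, 0]) mirror([1, 0, 0]) rotate([0, atan2(171, 760), 0]) cube([30, 59, 779]);
translate([0, 1072, 0]) rotate([0, atan2(171, 760), 0]) cube([30, 59, 779]);
translate([462, 1072, 0]) mirror([1, 0, 0]) rotate([0, atan2(171, 760), 0]) cube([30, 59, 779]);


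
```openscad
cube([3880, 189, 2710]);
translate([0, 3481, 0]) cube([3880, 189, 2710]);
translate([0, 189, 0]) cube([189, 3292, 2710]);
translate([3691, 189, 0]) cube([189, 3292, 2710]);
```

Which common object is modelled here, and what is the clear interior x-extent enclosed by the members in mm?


A house (or room) frame. The interior width is 3502 mm.

Four 2710 mm walls enclosing a rectangle with no floor or roof — a room or house frame. Outside width is 3880 mm and wall thickness is 189 mm, so the interior width is 3880 − 2 × 189 = 3502 mm.


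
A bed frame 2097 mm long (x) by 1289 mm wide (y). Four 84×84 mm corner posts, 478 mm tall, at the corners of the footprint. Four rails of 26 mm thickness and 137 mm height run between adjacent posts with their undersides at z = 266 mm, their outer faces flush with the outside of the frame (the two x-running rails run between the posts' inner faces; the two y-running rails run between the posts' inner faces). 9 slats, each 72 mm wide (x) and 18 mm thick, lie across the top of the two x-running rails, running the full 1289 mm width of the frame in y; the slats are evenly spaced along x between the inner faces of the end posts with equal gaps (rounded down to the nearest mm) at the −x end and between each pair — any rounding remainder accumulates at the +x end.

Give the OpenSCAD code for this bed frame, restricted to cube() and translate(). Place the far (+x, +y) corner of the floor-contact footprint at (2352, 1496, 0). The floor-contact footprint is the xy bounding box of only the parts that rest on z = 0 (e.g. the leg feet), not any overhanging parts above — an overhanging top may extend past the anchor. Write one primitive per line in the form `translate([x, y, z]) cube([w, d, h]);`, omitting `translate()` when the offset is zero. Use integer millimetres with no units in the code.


translate([255, 207, 0]) cube([84, 84, 478]);
translate([255, 1412, 0]) cube([84, 84, 478]);
translate([2268, 207, 0]) cube([84, 84, 478]);
translate([2268, 1412, 0]) cube([84, 84, 478]);
translate([339, 207, 266]) cube([1929, 26, 137]);
translate([339, 1470, 266]) cube([1929, 26, 137]);
translate([255, 291, 266]) cube([26, 1121, 137]);
translate([2326, 291, 266]) cube([26, 1121, 137]);
translate([467, 207, 403]) cube([72, 1289, 18]);
translate([667, 207, 403]) cube([72, 1289, 18]);
translate([867, 207, 403]) cube([72, 1289, 18]);
translate([1067, 207, 403]) cube([72, 1289, 18]);
translate([1267, 207, 403]) cube([72, 1289, 18]);
translate([1467, 207, 403]) cube([72, 1289, 18]);
translate([1667, 207, 403]) cube([72, 1289, 18]);
translate([1867, 207, 403]) cube([72, 1289, 18]);
translate([2067, 207, 403]) cube([72, 1289, 18]);


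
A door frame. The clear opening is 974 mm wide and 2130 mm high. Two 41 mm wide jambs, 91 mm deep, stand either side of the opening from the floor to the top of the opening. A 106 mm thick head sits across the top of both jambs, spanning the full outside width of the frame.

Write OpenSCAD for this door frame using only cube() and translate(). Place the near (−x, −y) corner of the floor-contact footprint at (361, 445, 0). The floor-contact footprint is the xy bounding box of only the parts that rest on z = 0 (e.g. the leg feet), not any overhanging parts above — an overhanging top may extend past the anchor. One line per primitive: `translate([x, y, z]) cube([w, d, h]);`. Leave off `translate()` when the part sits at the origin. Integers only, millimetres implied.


translate([361, 445, 0]) cube([41, 91, 2130]);
translate([1376, 445, 0]) cube([41, 91, 2130]);
translate([361, 445, 2130]) cube([1056, 91, 106]);


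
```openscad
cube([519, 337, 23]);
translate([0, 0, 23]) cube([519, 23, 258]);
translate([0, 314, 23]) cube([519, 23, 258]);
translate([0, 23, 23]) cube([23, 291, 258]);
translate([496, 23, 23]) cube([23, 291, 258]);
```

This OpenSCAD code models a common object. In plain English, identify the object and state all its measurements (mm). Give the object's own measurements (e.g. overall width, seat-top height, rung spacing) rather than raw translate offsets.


An open-topped rectangular box: outside dimensions 519×337×281 mm, with a uniform wall and base thickness of 23 mm. The base is a full 519×337 slab on the floor; four walls sit on top of the base. The front and back walls (the −y and +y sides) span the full width; the two side walls fit between them.


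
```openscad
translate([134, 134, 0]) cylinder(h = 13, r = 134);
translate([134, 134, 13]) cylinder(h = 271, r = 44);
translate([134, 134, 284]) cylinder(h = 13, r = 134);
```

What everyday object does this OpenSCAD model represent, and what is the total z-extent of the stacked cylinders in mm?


A spool. The overall height is 297 mm.

Three coaxial cylinders, large–small–large — a spool. Two 13 mm flanges and a 271 mm core give 13 + 271 + 13 = 297 mm.


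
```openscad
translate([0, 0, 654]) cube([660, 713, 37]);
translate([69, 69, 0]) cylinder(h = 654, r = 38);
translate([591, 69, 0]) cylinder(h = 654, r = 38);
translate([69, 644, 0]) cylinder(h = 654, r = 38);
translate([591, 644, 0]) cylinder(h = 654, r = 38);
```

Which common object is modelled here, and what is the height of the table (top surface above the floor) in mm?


A table. The table height is 691 mm.

A 660×713×37 slab sits at z = 654 on four Ø76 mm round legs — a table. The top surface is at 654 + 37 = 691 mm.


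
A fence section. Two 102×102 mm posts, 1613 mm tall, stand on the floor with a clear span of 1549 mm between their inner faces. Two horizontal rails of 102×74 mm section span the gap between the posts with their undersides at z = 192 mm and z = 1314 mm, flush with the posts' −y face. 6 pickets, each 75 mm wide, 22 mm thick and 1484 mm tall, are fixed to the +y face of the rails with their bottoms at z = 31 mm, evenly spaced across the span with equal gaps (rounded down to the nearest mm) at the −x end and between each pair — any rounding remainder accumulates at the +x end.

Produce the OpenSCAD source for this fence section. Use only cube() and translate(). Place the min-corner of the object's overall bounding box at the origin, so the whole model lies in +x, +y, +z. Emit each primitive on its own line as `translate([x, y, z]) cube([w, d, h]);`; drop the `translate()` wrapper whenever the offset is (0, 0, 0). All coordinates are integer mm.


cube([102, 102, 1613]);
translate([1651, 0, 0]) cube([102, 102, 1613]);
translate([102, 0, 192]) cube([1549, 102, 74]);
translate([102, 0, 1314]) cube([1549, 102, 74]);
translate([259, 102, 31]) cube([75, 22, 1484]);
translate([491, 102, 31]) cube([75, 22, 1484]);
translate([723, 102, 31]) cube([75, 22, 1484]);
translate([955, 102, 31]) cube([75, 22, 1484]);
translate([1187, 102, 31]) cube([75, 22, 1484]);
translate([1419, 102, 31]) cube([75, 22, 1484]);


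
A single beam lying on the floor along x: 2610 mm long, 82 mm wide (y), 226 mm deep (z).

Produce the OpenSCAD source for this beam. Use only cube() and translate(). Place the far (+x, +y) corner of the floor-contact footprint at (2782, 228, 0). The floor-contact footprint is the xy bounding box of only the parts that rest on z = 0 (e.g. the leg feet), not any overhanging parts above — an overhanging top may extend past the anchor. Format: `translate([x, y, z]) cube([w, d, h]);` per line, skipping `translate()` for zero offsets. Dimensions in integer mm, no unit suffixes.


translate([172, 146, 0]) cube([2610, 82, 226]);


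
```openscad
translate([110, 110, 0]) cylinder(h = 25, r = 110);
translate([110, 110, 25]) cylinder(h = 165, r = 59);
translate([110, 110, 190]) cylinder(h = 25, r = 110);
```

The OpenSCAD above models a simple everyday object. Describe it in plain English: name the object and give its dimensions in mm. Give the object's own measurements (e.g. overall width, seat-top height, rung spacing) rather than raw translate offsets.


A spool: two coaxial disc flanges of radius 110 mm and thickness 25 mm, joined by a core cylinder of radius 59 mm and height 165 mm. The lower flange rests on z = 0 and the three cylinders share a vertical axis.


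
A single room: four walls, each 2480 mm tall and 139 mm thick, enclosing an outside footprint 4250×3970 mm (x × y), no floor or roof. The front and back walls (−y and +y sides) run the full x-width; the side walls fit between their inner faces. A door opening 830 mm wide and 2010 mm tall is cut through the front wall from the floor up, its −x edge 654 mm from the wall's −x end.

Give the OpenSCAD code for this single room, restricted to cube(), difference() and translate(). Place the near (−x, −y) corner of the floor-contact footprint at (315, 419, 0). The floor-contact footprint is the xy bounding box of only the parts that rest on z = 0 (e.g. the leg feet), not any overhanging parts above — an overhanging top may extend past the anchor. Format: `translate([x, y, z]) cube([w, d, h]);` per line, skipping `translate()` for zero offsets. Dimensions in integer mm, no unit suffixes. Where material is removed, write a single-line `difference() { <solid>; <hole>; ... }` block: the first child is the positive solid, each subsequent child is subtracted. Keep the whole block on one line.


difference() { translate([315, 419, 0]) cube([4250, 139, 2480]); translate([969, 419, 0]) cube([830, 139, 2010]); }
translate([315, 4250, 0]) cube([4250, 139, 2480]);
translate([315, 558, 0]) cube([139, 3692, 2480]);
translate([4426, 558, 0]) cube([139, 3692, 2480]);


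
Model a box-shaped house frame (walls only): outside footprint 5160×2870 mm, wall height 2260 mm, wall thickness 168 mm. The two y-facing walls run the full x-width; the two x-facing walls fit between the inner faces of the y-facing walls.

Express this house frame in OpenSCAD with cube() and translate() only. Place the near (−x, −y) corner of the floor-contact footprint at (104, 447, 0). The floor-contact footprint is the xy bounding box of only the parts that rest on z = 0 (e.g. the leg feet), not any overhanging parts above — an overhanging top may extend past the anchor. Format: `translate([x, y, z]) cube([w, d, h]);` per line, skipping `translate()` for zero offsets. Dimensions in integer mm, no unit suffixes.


translate([104, 447, 0]) cube([5160, 168, 2260]);
translate([104, 3149, 0]) cube([5160, 168, 2260]);
translate([104, 615, 0]) cube([168, 2534, 2260]);
translate([5096, 615, 0]) cube([168, 2534, 2260]);


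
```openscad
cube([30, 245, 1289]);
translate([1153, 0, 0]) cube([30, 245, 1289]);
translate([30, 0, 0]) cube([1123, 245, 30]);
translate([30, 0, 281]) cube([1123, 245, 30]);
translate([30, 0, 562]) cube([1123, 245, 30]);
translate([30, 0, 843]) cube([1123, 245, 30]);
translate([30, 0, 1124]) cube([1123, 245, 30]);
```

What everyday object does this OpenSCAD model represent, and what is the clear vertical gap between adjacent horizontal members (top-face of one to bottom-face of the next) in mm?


A bookshelf. The clear shelf gap is 251 mm.

Two tall side panels with 5 horizontal boards between them — a bookshelf. The first two shelf undersides are at z = 0 and z = 281; with shelf thickness 30, the clear gap is 281 − 0 − 30 = 251 mm.


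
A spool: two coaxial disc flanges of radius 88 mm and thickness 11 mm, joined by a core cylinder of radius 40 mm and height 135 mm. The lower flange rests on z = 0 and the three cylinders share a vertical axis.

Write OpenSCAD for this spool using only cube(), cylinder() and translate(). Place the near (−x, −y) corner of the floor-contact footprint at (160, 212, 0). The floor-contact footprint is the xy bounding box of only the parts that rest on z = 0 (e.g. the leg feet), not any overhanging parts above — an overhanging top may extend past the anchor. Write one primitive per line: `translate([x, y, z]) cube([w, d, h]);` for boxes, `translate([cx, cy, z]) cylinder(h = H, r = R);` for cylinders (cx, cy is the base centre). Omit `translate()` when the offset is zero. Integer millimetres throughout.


translate([248, 300, 0]) cylinder(h = 11, r = 88);
translate([248, 300, 11]) cylinder(h = 135, r = 40);
translate([248, 300, 146]) cylinder(h = 11, r = 88);


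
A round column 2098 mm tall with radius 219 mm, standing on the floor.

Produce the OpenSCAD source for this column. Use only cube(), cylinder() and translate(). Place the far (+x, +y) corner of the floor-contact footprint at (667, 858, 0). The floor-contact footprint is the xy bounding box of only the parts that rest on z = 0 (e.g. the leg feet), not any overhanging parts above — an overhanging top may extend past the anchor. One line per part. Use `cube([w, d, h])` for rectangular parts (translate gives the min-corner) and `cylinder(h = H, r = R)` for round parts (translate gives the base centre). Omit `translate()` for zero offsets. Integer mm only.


translate([448, 639, 0]) cylinder(h = 2098, r = 219);


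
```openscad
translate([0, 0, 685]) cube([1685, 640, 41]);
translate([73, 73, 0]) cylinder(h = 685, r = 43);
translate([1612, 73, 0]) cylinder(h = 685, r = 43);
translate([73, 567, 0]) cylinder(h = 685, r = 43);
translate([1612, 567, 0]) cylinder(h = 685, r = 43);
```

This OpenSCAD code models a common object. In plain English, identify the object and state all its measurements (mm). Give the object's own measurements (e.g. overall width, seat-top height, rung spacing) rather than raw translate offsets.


A rectangular dining table. The top is 1685×640×41 mm with its upper surface at z = 726 mm. It stands on four round legs of 86 mm diameter, each leg's bounding box inset 30 mm from the nearest pair of top edges, running from the floor to the underside of the top.


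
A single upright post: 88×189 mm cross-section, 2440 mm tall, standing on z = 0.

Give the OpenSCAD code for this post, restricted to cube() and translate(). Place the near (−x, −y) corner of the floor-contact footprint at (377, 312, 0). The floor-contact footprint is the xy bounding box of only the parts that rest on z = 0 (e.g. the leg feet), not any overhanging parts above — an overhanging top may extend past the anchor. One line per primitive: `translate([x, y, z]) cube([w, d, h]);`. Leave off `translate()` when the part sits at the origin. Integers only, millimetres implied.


translate([377, 312, 0]) cube([88, 189, 2440]);


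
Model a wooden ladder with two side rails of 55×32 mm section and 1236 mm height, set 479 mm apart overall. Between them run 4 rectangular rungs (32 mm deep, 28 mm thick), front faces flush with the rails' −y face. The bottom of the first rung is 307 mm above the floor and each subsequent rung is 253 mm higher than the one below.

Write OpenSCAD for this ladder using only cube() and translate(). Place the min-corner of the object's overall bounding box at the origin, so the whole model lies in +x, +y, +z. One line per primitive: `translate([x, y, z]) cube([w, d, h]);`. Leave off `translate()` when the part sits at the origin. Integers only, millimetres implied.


cube([55, 32, 1236]);
translate([424, 0, 0]) cube([55, 32, 1236]);
translate([55, 0, 307]) cube([369, 32, 28]);
translate([55, 0, 560]) cube([369, 32, 28]);
translate([55, 0, 813]) cube([369, 32, 28]);
translate([55, 0, 1066]) cube([369, 32, 28]);


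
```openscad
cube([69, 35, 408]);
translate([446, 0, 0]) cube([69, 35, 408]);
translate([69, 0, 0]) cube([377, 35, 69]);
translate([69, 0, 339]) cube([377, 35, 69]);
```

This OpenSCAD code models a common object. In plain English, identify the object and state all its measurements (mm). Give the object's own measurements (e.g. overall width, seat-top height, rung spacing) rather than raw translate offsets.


A rectangular picture frame lying in the x–z plane (depth along y). The opening is 377 mm wide (x) by 270 mm tall (z), surrounded by a border 69 mm wide on all four sides. The frame is 35 mm deep and is made of two full-height vertical stiles with two horizontal rails fitted between them.


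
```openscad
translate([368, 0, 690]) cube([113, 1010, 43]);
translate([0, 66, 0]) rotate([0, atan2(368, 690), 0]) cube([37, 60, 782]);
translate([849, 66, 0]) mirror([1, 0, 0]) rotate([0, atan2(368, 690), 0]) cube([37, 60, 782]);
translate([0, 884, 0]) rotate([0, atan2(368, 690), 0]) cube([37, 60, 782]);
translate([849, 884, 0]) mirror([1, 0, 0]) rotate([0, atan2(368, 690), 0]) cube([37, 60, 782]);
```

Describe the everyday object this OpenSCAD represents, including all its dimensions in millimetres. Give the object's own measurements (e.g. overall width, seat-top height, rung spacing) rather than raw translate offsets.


A sawhorse. A 113×1010×43 mm beam (x, y, z) sits on two A-frame leg pairs. Each pair is two raked legs of 37×60 mm section (60 mm along y) splaying symmetrically in x. Each leg rises 690 mm vertically over 368 mm of horizontal reach and is 782 mm long along its own axis. Every leg's outer bottom edge rests on the floor and its outer top edge meets a bottom edge of the beam — the left legs (tilting toward +x) meet the beam's −x bottom edge, the right legs (their mirror images, tilting toward −x) meet its +x bottom edge — so the leg tops tuck under the beam, the beam's underside is 690 mm above the floor, and the feet are 849 mm apart outside-to-outside with the beam centred between them. The two leg pairs are set in 66 mm from either end of the beam.


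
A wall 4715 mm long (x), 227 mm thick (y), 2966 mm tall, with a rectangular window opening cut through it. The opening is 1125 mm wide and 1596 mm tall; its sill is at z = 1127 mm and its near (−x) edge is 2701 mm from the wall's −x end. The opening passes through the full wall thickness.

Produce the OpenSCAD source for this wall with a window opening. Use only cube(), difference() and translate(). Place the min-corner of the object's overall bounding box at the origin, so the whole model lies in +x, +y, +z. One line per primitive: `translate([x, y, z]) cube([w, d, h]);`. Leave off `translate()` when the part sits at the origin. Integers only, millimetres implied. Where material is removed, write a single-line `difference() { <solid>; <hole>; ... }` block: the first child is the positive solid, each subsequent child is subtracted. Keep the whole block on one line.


difference() { cube([4715, 227, 2966]); translate([2701, 0, 1127]) cube([1125, 227, 1596]); }


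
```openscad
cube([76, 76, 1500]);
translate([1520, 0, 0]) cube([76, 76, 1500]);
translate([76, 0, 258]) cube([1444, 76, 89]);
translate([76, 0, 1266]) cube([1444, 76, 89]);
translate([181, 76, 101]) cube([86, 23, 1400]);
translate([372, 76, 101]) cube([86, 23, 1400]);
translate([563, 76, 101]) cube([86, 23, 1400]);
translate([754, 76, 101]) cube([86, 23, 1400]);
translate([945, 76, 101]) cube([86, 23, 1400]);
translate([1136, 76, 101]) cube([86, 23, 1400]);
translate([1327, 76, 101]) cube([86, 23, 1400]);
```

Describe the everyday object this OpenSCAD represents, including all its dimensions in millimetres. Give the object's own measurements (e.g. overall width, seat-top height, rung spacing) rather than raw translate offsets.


A fence section. Two 76×76 mm posts, 1500 mm tall, stand on the floor with a clear span of 1444 mm between their inner faces. Two horizontal rails of 76×89 mm section span the gap between the posts with their undersides at z = 258 mm and z = 1266 mm, flush with the posts' −y face. 7 pickets, each 86 mm wide, 23 mm thick and 1400 mm tall, are fixed to the +y face of the rails with their bottoms at z = 101 mm, spaced across the span with a 105 mm gap after the −x post and between neighbouring pickets, with 107 mm left before the +x post.


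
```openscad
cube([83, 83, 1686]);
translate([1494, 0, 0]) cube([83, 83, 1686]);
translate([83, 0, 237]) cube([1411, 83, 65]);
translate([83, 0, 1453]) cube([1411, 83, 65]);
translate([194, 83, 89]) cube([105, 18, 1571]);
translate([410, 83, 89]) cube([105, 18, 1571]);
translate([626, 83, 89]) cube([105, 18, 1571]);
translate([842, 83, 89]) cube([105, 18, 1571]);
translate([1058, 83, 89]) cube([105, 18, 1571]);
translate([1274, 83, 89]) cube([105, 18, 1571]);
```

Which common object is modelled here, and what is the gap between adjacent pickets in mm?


A fence section. The picket gap is 111 mm.

Two posts, two rails, 6 pickets — a fence section. Span 1411 mm holds 6 pickets of 105 mm with 7 equal gaps: ⌊(1411 − 6·105) / 7⌋ = 111 mm.


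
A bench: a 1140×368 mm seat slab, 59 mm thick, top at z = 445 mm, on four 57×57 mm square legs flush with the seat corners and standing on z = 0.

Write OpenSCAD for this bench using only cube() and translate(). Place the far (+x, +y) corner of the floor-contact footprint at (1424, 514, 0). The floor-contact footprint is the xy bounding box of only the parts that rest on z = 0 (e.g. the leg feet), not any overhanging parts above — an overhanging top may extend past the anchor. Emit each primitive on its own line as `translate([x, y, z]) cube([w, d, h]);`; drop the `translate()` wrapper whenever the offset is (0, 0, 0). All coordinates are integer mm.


translate([284, 146, 386]) cube([1140, 368, 59]);
translate([284, 146, 0]) cube([57, 57, 386]);
translate([284, 457, 0]) cube([57, 57, 386]);
translate([1367, 146, 0]) cube([57, 57, 386]);
translate([1367, 457, 0]) cube([57, 57, 386]);


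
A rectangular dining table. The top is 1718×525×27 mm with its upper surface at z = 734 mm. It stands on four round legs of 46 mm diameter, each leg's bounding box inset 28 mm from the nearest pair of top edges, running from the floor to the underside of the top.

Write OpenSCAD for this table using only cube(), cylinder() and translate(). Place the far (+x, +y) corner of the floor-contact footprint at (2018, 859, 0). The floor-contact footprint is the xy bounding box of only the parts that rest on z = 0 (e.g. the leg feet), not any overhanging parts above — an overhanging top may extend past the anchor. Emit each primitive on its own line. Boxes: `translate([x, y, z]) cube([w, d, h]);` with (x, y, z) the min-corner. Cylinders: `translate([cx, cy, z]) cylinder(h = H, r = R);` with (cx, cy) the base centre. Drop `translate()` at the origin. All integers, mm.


// leg_h = 734 - 27 = 707
translate([328, 362, 707]) cube([1718, 525, 27]);
translate([379, 413, 0]) cylinder(h = 707, r = 23);
translate([1995, 413, 0]) cylinder(h = 707, r = 23);
translate([379, 836, 0]) cylinder(h = 707, r = 23);
translate([1995, 836, 0]) cylinder(h = 707, r = 23);


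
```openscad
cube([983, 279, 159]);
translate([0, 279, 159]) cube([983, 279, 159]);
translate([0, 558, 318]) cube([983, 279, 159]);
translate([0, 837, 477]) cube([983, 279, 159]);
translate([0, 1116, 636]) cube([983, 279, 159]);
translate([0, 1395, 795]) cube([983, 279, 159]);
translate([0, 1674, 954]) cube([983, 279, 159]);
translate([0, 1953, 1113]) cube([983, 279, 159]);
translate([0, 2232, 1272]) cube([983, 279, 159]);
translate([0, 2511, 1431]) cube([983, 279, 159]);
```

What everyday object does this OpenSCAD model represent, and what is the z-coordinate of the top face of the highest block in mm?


A staircase. The total rise is 1590 mm.

10 identical blocks, each offset up and back from the previous — a staircase. Each step is 159 mm tall and there are 10 of them, so the total rise is 10 × 159 = 1590 mm.
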